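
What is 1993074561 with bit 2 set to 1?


1993074561 | (1 << 2) = 1993074561 | 4 = 1993074565

1993074565


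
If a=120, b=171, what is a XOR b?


120 ^ 171 = 211

211


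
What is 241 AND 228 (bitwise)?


0b11110001 & 0b11100100 = 0b11100000 = 224

224


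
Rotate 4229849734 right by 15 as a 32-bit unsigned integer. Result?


Rotate 0b11111100000111100110001010000110 right by 15 (32-bit) = 0b11000101000011011111100000111100 = 3306027068

3306027068


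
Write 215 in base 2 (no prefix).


215 = 11010111 in binary

11010111


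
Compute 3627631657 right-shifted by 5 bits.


0b11011000001110010100010000101001 >> 5 = 0b110110000011100101000100001 = 113363489

113363489


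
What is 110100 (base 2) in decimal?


110100 in decimal = 52

52


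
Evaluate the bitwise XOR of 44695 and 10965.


0b1010111010010111 ^ 0b10101011010101 = 0b1000010001000010 = 33858

33858


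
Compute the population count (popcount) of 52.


0b110100 has 3 set bits

3


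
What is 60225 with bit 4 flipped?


60225 ^ (1 << 4) = 60225 ^ 16 = 60241

60241


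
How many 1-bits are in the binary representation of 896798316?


0b110101011101000000111001101100 has 15 set bits

15


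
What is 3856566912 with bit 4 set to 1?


3856566912 | (1 << 4) = 3856566912 | 16 = 3856566928

3856566928


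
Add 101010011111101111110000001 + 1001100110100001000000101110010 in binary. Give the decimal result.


101010011111101111110000001 + 1001100110100001000000101110010 = 1010010001000000110000011110011 = 1377853683

1377853683


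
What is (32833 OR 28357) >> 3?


Step 1: 32833 | 28357 = 61125
Step 2: 61125 >> 3 = 7640

7640


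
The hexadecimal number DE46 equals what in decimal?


DE46 hex = 56902 decimal

56902


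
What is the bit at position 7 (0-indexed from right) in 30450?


0b111011011110010, position 7 = 1

1


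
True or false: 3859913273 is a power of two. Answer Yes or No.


0b11100110000100011001101000111001. Multiple bits set => No

No


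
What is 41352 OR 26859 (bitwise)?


0b1010000110001000 | 0b110100011101011 = 0b1110100111101011 = 59883

59883


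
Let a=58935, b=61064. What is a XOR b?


58935 ^ 61064 = 2239

2239


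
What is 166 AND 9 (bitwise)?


0b10100110 & 0b1001 = 0b0 = 0

0


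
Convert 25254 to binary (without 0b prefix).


25254 = 110001010100110 in binary

110001010100110


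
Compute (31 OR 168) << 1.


Step 1: 31 | 168 = 191
Step 2: 191 << 1 = 382

382


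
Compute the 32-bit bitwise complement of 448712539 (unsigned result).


~0b11010101111101100111101011011 = 0b11100101010000010011000010100100 = 3846254756 (32-bit unsigned)

3846254756


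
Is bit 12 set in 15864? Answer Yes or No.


0b11110111111000, bit 12 = 1. Yes

Yes


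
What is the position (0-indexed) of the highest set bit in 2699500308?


0b10100000111001110001101100010100. Highest set bit at position 31

31


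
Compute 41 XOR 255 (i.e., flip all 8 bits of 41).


41 ^ 255 = 214

214


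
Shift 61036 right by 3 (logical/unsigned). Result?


0b1110111001101100 >> 3 = 0b1110111001101 = 7629

7629


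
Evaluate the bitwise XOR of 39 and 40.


0b100111 ^ 0b101000 = 0b1111 = 15

15


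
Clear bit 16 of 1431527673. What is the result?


1431527673 & ~(1 << 16) = 1431462137

1431462137


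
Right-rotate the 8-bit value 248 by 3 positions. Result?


Rotate 0b11111000 right by 3 (8-bit) = 0b11111 = 31

31


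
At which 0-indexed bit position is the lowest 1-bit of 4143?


0b1000000101111. Lowest set bit at position 0

0


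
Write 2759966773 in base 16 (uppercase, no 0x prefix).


2759966773 = A481C035 hex

A481C035


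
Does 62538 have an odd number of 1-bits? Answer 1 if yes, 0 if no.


0b1111010001001010 has 8 ones => parity 0

0


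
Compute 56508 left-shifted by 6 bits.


0b1101110010111100 << 6 = 0b1101110010111100000000 = 3616512

3616512


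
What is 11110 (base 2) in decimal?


11110 in decimal = 30

30


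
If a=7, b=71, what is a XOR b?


7 ^ 71 = 64

64


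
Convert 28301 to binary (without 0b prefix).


28301 = 110111010001101 in binary

110111010001101


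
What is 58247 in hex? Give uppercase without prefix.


58247 = E387 hex

E387


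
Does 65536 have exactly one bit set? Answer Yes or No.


0b10000000000000000. Only one bit set => Yes

Yes


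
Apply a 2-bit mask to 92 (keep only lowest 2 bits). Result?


92 & 3 = 0

0


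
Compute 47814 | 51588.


0b1011101011000110 | 0b1100100110000100 = 0b1111101111000110 = 64454

64454


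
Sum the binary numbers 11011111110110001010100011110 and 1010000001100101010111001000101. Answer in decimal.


11011111110110001010100011110 + 1010000001100101010111001000101 = 1101100001011011100001101100011 = 1814938467

1814938467


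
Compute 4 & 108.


0b100 & 0b1101100 = 0b100 = 4

4


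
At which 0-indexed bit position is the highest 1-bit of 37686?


0b1001001100110110. Highest set bit at position 15

15


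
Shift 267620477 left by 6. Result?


0b1111111100111001000001111101 << 6 = 0b1111111100111001000001111101000000 = 17127710528

17127710528


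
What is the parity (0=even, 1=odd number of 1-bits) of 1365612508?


0b1010001011001011001011111011100 has 17 ones => parity 1

1


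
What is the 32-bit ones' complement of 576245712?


576245712 ^ 4294967295 = 3718721583

3718721583


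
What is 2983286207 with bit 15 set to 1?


2983286207 | (1 << 15) = 2983286207 | 32768 = 2983318975

2983318975


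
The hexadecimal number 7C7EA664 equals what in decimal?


7C7EA664 hex = 2088674916 decimal

2088674916


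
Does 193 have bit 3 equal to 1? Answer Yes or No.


0b11000001, bit 3 = 0. No

No


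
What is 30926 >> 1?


0b111100011001110 >> 1 = 0b11110001100111 = 15463

15463


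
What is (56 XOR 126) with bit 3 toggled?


Step 1: 56 ^ 126 = 70
Step 2: 70 ^ (1 << 3) = 70 ^ 8 = 78

78


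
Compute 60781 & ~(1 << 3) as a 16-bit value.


60781 & ~(1 << 3) = 60773

60773


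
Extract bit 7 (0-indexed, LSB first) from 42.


0b101010, position 7 = 0

0


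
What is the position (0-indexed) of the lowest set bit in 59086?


0b1110011011001110. Lowest set bit at position 1

1


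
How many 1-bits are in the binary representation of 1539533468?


0b1011011110000110110101010011100 has 17 set bits

17


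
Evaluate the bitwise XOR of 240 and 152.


0b11110000 ^ 0b10011000 = 0b1101000 = 104

104


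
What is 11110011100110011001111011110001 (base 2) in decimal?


11110011100110011001111011110001 in decimal = 4086931185

4086931185


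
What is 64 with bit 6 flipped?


64 ^ (1 << 6) = 64 ^ 64 = 0

0


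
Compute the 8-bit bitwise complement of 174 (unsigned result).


~0b10101110 = 0b1010001 = 81 (8-bit unsigned)

81


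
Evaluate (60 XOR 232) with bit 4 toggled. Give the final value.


Step 1: 60 ^ 232 = 212
Step 2: 212 ^ (1 << 4) = 212 ^ 16 = 196

196


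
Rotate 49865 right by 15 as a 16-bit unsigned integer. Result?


Rotate 0b1100001011001001 right by 15 (16-bit) = 0b1000010110010011 = 34195

34195


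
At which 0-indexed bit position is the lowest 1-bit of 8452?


0b10000100000100. Lowest set bit at position 2

2


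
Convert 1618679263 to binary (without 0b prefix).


1618679263 = 1100000011110110001010111011111 in binary

1100000011110110001010111011111


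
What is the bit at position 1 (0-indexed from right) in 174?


0b10101110, position 1 = 1

1


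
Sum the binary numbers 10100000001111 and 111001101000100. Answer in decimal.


10100000001111 + 111001101000100 = 1001101101010011 = 39763

39763


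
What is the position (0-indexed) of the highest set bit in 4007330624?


0b11101110110110110000001101000000. Highest set bit at position 31

31


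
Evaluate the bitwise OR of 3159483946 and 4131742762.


0b10111100010100011110011000101010 | 0b11110110010001010110010000101010 = 0b11111110010101011110011000101010 = 4267042346

4267042346


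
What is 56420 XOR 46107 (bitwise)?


0b1101110001100100 ^ 0b1011010000011011 = 0b110100001111111 = 26751

26751


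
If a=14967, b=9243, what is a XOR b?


14967 ^ 9243 = 7788

7788


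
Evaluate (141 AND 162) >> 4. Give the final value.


Step 1: 141 & 162 = 128
Step 2: 128 >> 4 = 8

8


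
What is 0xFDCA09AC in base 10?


FDCA09AC hex = 4257876396 decimal

4257876396


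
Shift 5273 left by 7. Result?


0b1010010011001 << 7 = 0b10100100110010000000 = 674944

674944


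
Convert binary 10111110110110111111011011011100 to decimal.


10111110110110111111011011011100 in decimal = 3202086620

3202086620


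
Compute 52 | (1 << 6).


52 | (1 << 6) = 52 | 64 = 116

116


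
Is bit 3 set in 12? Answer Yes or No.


0b1100, bit 3 = 1. Yes

Yes


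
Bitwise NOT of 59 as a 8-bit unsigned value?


~0b111011 = 0b11000100 = 196 (8-bit unsigned)

196


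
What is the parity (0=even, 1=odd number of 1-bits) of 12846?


0b11001000101110 has 7 ones => parity 1

1


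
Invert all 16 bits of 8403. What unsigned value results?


8403 ^ 65535 = 57132

57132


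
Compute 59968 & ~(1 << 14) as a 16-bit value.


59968 & ~(1 << 14) = 43584

43584


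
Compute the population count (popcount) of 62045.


0b1111001001011101 has 10 set bits

10


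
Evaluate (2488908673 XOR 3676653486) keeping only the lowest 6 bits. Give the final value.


Step 1: 2488908673 ^ 3676653486 = 1333591087
Step 2: 1333591087 & 63 = 47

47


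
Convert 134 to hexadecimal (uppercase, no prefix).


134 = 86 hex

86


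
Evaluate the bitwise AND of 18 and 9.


0b10010 & 0b1001 = 0b0 = 0

0


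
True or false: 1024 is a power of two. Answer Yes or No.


0b10000000000. Only one bit set => Yes

Yes


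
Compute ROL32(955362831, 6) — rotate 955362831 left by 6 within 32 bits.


Rotate 0b111000111100011010111000001111 left by 6 (32-bit) = 0b111100011010111000001111001110 = 1013679054

1013679054


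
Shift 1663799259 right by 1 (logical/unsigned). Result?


0b1100011001010111000111111011011 >> 1 = 0b110001100101011100011111101101 = 831899629

831899629


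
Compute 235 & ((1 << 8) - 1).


235 & 255 = 235

235


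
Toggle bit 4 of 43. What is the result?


43 ^ (1 << 4) = 43 ^ 16 = 59

59


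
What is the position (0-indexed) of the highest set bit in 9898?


0b10011010101010. Highest set bit at position 13

13


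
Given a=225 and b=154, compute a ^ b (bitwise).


225 ^ 154 = 123

123


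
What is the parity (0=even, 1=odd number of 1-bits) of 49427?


0b1100000100010011 has 6 ones => parity 0

0


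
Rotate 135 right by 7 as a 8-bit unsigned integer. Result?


Rotate 0b10000111 right by 7 (8-bit) = 0b1111 = 15

15


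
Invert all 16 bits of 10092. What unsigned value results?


10092 ^ 65535 = 55443

55443


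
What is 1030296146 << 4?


0b111101011010010001001001010010 << 4 = 0b1111010110100100010010010100100000 = 16484738336

16484738336


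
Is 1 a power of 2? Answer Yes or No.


0b1. Only one bit set => Yes

Yes


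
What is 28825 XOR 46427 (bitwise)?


0b111000010011001 ^ 0b1011010101011011 = 0b1100010111000010 = 50626

50626


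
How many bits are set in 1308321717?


0b1001101111110110110011110110101 has 21 set bits

21


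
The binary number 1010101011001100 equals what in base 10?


1010101011001100 in decimal = 43724

43724


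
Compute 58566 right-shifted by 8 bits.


0b1110010011000110 >> 8 = 0b11100100 = 228

228


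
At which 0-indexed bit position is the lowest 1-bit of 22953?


0b101100110101001. Lowest set bit at position 0

0


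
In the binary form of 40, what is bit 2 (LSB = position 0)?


0b101000, position 2 = 0

0


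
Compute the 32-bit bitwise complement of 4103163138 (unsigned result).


~0b11110100100100010100110100000010 = 0b1011011011101011001011111101 = 191804157 (32-bit unsigned)

191804157


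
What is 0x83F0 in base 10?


83F0 hex = 33776 decimal

33776


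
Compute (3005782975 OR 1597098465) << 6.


Step 1: 3005782975 | 1597098465 = 4281981951
Step 2: 4281981951 << 6 = 274046844864

274046844864


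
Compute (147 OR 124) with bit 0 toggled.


Step 1: 147 | 124 = 255
Step 2: 255 ^ (1 << 0) = 255 ^ 1 = 254

254


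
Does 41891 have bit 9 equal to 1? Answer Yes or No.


0b1010001110100011, bit 9 = 1. Yes

Yes


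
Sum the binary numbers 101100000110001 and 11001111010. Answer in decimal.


101100000110001 + 11001111010 = 101111010101011 = 24235

24235


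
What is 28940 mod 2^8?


28940 & 255 = 12

12


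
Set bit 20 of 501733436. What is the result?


501733436 | (1 << 20) = 501733436 | 1048576 = 502782012

502782012


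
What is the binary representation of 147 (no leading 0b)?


147 = 10010011 in binary

10010011


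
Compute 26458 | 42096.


0b110011101011010 | 0b1010010001110000 = 0b1110011101111010 = 59258

59258


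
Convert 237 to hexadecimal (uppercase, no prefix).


237 = ED hex

ED


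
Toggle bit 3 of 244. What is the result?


244 ^ (1 << 3) = 244 ^ 8 = 252

252


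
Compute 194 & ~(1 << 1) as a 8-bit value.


194 & ~(1 << 1) = 192

192


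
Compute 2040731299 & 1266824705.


0b1111001101000110001011010100011 & 0b1001011100000100011011000000001 = 0b1001001100000100001011000000001 = 1233262081

1233262081


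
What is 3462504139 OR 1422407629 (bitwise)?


0b11001110011000011001111011001011 | 0b1010100110010000011011111001101 = 0b11011110111010011011111111001111 = 3739860943

3739860943


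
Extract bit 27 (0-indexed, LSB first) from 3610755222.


0b11010111001101111100000010010110, position 27 = 0

0


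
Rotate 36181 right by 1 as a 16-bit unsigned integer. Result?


Rotate 0b1000110101010101 right by 1 (16-bit) = 0b1100011010101010 = 50858

50858


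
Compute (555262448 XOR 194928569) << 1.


Step 1: 555262448 ^ 194928569 = 713489993
Step 2: 713489993 << 1 = 1426979986

1426979986


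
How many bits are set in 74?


0b1001010 has 3 set bits

3


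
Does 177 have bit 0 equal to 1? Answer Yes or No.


0b10110001, bit 0 = 1. Yes

Yes


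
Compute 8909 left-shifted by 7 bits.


0b10001011001101 << 7 = 0b100010110011010000000 = 1140352

1140352


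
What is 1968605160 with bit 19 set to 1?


1968605160 | (1 << 19) = 1968605160 | 524288 = 1969129448

1969129448


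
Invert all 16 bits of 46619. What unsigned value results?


46619 ^ 65535 = 18916

18916


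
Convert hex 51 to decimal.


51 hex = 81 decimal

81


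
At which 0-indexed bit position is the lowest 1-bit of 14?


0b1110. Lowest set bit at position 1

1


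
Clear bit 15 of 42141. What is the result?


42141 & ~(1 << 15) = 9373

9373


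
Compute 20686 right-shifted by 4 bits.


0b101000011001110 >> 4 = 0b10100001100 = 1292

1292


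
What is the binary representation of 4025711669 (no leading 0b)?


4025711669 = 11101111111100110111110000110101 in binary

11101111111100110111110000110101


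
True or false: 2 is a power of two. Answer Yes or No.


0b10. Only one bit set => Yes

Yes


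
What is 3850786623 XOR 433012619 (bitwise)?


0b11100101100001100101011100111111 ^ 0b11001110011110011111110001011 = 0b11111100010010010110100010110100 = 4232669364

4232669364


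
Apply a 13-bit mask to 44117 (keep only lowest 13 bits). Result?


44117 & 8191 = 3157

3157


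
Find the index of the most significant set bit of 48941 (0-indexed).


0b1011111100101101. Highest set bit at position 15

15


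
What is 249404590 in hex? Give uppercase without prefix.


249404590 = EDD9CAE hex

EDD9CAE


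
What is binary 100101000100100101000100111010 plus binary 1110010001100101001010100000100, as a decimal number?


100101000100100101000100111010 + 1110010001100101001010100000100 = 10010111010001001110011000111110 = 2537875006

2537875006


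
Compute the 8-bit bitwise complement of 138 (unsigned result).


~0b10001010 = 0b1110101 = 117 (8-bit unsigned)

117


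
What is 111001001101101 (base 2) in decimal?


111001001101101 in decimal = 29293

29293


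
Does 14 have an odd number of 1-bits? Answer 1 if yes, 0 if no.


0b1110 has 3 ones => parity 1

1


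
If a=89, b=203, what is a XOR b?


89 ^ 203 = 146

146


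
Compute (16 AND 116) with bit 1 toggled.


Step 1: 16 & 116 = 16
Step 2: 16 ^ (1 << 1) = 16 ^ 2 = 18

18


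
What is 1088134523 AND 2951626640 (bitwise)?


0b1000000110110111001110101111011 & 0b10101111111011100011111110010000 = 0b110010100001110100010000 = 13245712

13245712


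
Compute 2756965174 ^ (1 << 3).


2756965174 ^ (1 << 3) = 2756965174 ^ 8 = 2756965182

2756965182


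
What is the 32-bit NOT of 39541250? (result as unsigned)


~0b10010110110101101000000010 = 0b11111101101001001010010111111101 = 4255426045 (32-bit unsigned)

4255426045


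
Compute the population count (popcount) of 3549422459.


0b11010011100011111110001101111011 has 21 set bits

21


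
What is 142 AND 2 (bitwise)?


0b10001110 & 0b10 = 0b10 = 2

2


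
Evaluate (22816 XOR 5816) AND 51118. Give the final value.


Step 1: 22816 ^ 5816 = 20376
Step 2: 20376 & 51118 = 18312

18312


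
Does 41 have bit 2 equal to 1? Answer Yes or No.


0b101001, bit 2 = 0. No

No


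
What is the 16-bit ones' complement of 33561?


33561 ^ 65535 = 31974

31974


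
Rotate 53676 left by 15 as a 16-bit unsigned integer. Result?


Rotate 0b1101000110101100 left by 15 (16-bit) = 0b110100011010110 = 26838

26838


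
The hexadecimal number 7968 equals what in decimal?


7968 hex = 31080 decimal

31080


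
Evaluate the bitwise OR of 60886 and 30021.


0b1110110111010110 | 0b111010101000101 = 0b1111110111010111 = 64983

64983


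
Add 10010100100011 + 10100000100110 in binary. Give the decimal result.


10010100100011 + 10100000100110 = 100110101001001 = 19785

19785


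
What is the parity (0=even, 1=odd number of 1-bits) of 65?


0b1000001 has 2 ones => parity 0

0


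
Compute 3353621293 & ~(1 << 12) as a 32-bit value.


3353621293 & ~(1 << 12) = 3353617197

3353617197


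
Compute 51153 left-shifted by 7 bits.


0b1100011111010001 << 7 = 0b11000111110100010000000 = 6547584

6547584


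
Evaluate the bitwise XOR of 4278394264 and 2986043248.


0b11111111000000110001110110011000 ^ 0b10110001111110110110011101110000 = 0b1001110111110000111101011101000 = 1324907240

1324907240


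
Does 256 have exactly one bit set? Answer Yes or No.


0b100000000. Only one bit set => Yes

Yes


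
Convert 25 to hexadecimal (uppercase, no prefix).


25 = 19 hex

19


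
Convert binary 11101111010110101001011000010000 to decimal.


11101111010110101001011000010000 in decimal = 4015691280

4015691280


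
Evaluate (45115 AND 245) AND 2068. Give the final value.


Step 1: 45115 & 245 = 49
Step 2: 49 & 2068 = 16

16


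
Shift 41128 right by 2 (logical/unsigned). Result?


0b1010000010101000 >> 2 = 0b10100000101010 = 10282

10282


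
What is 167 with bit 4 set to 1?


167 | (1 << 4) = 167 | 16 = 183

183


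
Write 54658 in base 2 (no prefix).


54658 = 1101010110000010 in binary

1101010110000010


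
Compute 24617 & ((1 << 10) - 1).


24617 & 1023 = 41

41


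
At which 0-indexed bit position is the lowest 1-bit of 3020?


0b101111001100. Lowest set bit at position 2

2


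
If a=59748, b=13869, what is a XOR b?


59748 ^ 13869 = 57161

57161


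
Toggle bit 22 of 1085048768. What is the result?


1085048768 ^ (1 << 22) = 1085048768 ^ 4194304 = 1089243072

1089243072


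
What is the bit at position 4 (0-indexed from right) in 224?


0b11100000, position 4 = 0

0


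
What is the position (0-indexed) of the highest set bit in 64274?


0b1111101100010010. Highest set bit at position 15

15


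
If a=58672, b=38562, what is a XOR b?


58672 ^ 38562 = 29586

29586


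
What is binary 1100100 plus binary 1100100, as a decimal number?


1100100 + 1100100 = 11001000 = 200

200


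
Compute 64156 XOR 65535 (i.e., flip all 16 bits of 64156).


64156 ^ 65535 = 1379

1379


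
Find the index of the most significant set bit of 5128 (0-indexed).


0b1010000001000. Highest set bit at position 12

12


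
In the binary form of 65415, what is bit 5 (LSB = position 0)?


0b1111111110000111, position 5 = 0

0


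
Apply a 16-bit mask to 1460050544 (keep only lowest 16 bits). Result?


1460050544 & 65535 = 39536

39536


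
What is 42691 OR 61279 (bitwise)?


0b1010011011000011 | 0b1110111101011111 = 0b1110111111011111 = 61407

61407


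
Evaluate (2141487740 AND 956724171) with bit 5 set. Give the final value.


Step 1: 2141487740 & 956724171 = 956564040
Step 2: 956564040 | (1 << 5) = 956564040 | 32 = 956564072

956564072


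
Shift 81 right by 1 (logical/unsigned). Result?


0b1010001 >> 1 = 0b101000 = 40

40


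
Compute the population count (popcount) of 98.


0b1100010 has 3 set bits

3


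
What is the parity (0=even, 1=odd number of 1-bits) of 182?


0b10110110 has 5 ones => parity 1

1


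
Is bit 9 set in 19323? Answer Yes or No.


0b100101101111011, bit 9 = 1. Yes

Yes


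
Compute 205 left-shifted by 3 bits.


0b11001101 << 3 = 0b11001101000 = 1640

1640


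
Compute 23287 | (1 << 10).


23287 | (1 << 10) = 23287 | 1024 = 24311

24311


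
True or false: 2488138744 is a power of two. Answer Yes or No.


0b10010100010011011111101111111000. Multiple bits set => No

No


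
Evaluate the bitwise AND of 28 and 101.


0b11100 & 0b1100101 = 0b100 = 4

4


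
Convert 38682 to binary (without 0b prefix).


38682 = 1001011100011010 in binary

1001011100011010


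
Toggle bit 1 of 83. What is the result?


83 ^ (1 << 1) = 83 ^ 2 = 81

81


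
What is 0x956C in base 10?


956C hex = 38252 decimal

38252


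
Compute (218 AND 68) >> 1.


Step 1: 218 & 68 = 64
Step 2: 64 >> 1 = 32

32


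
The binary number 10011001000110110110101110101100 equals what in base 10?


10011001000110110110101110101100 in decimal = 2568711084

2568711084


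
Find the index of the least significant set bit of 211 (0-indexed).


0b11010011. Lowest set bit at position 0

0


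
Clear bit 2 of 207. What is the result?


207 & ~(1 << 2) = 203

203


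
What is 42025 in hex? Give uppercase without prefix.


42025 = A429 hex

A429


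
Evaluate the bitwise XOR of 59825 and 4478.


0b1110100110110001 ^ 0b1000101111110 = 0b1111100011001111 = 63695

63695


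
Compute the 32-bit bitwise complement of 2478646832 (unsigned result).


~0b10010011101111010010011000110000 = 0b1101100010000101101100111001111 = 1816320463 (32-bit unsigned)

1816320463


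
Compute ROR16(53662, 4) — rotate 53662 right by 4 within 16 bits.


Rotate 0b1101000110011110 right by 4 (16-bit) = 0b1110110100011001 = 60697

60697


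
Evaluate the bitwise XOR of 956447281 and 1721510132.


0b111001000000100011101000110001 ^ 0b1100110100111000010100011110100 = 0b1011111100111100001001011000101 = 1604195013

1604195013


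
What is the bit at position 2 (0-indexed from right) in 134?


0b10000110, position 2 = 1

1


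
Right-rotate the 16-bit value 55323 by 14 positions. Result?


Rotate 0b1101100000011011 right by 14 (16-bit) = 0b110000001101111 = 24687

24687


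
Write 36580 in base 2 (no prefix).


36580 = 1000111011100100 in binary

1000111011100100


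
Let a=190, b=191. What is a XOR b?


190 ^ 191 = 1

1


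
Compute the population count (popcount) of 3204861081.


0b10111111000001100100110010011001 has 16 set bits

16


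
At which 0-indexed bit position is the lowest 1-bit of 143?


0b10001111. Lowest set bit at position 0

0


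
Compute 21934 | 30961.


0b101010110101110 | 0b111100011110001 = 0b111110111111111 = 32255

32255


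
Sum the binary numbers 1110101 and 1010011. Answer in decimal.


1110101 + 1010011 = 11001000 = 200

200


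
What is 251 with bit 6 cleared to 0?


251 & ~(1 << 6) = 187

187


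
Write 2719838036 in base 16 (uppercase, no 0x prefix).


2719838036 = A21D6F54 hex

A21D6F54


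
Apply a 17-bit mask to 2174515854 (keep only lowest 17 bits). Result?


2174515854 & 131071 = 31374

31374


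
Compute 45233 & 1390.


0b1011000010110001 & 0b10101101110 = 0b100000 = 32

32


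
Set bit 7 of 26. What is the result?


26 | (1 << 7) = 26 | 128 = 154

154


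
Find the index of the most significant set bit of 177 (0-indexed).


0b10110001. Highest set bit at position 7

7


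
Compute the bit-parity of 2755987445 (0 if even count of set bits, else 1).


0b10100100010001010000011111110101 has 15 ones => parity 1

1


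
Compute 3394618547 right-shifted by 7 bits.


0b11001010010101011100010010110011 >> 7 = 0b1100101001010101110001001 = 26520457

26520457


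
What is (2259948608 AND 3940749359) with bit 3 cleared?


Step 1: 2259948608 & 3940749359 = 2191527936
Step 2: 2191527936 & ~(1 << 3) = 2191527936

2191527936


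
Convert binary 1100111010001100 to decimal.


1100111010001100 in decimal = 52876

52876


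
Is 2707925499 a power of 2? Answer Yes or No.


0b10100001011001111010100111111011. Multiple bits set => No

No


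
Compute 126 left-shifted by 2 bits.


0b1111110 << 2 = 0b111111000 = 504

504


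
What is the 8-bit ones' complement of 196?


196 ^ 255 = 59

59


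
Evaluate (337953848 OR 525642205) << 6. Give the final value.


Step 1: 337953848 | 525642205 = 527756797
Step 2: 527756797 << 6 = 33776435008

33776435008


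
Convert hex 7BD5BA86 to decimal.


7BD5BA86 hex = 2077604486 decimal

2077604486


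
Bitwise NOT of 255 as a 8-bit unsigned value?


~0b11111111 = 0b0 = 0 (8-bit unsigned)

0


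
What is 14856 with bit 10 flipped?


14856 ^ (1 << 10) = 14856 ^ 1024 = 15880

15880


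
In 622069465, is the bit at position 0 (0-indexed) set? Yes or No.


0b100101000101000000011011011001, bit 0 = 1. Yes

Yes


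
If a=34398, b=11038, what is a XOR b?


34398 ^ 11038 = 44352

44352


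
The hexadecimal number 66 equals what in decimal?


66 hex = 102 decimal

102


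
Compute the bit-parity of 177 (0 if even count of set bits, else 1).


0b10110001 has 4 ones => parity 0

0


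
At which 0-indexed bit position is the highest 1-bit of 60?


0b111100. Highest set bit at position 5

5


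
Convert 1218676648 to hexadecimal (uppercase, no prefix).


1218676648 = 48A387A8 hex

48A387A8


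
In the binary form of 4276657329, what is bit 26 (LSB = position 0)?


0b11111110111010001001110010110001, position 26 = 1

1


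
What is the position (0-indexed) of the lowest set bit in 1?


0b1. Lowest set bit at position 0

0


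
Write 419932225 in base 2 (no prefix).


419932225 = 11001000001111010100001000001 in binary

11001000001111010100001000001


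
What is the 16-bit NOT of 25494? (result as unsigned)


~0b110001110010110 = 0b1001110001101001 = 40041 (16-bit unsigned)

40041


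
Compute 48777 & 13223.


0b1011111010001001 & 0b11001110100111 = 0b11001010000001 = 12929

12929


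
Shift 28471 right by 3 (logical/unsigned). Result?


0b110111100110111 >> 3 = 0b110111100110 = 3558

3558


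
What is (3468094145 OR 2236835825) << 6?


Step 1: 3468094145 | 2236835825 = 3489132529
Step 2: 3489132529 << 6 = 223304481856

223304481856


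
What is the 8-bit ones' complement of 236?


236 ^ 255 = 19

19


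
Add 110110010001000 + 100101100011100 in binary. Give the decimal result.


110110010001000 + 100101100011100 = 1011011110100100 = 47012

47012


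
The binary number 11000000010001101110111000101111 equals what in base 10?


11000000010001101110111000101111 in decimal = 3225873967

3225873967


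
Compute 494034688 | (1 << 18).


494034688 | (1 << 18) = 494034688 | 262144 = 494296832

494296832


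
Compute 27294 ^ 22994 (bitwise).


0b110101010011110 ^ 0b101100111010010 = 0b11001101001100 = 13132

13132


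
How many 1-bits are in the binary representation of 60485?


0b1110110001000101 has 8 set bits

8


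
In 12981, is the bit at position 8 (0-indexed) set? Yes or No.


0b11001010110101, bit 8 = 0. No

No


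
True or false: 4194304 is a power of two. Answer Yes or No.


0b10000000000000000000000. Only one bit set => Yes

Yes


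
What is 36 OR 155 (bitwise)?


0b100100 | 0b10011011 = 0b10111111 = 191

191


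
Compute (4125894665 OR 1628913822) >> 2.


Step 1: 4125894665 | 1628913822 = 4127156383
Step 2: 4127156383 >> 2 = 1031789095

1031789095


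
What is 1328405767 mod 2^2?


1328405767 & 3 = 3

3


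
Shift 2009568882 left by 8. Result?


0b1110111110001111001011001110010 << 8 = 0b111011111000111100101100111001000000000 = 514449633792

514449633792


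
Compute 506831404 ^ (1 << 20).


506831404 ^ (1 << 20) = 506831404 ^ 1048576 = 505782828

505782828


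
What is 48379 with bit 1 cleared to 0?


48379 & ~(1 << 1) = 48377

48377


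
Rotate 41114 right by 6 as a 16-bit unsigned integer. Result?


Rotate 0b1010000010011010 right by 6 (16-bit) = 0b110101010000010 = 27266

27266


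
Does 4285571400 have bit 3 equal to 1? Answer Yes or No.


0b11111111011100001010000101001000, bit 3 = 1. Yes

Yes


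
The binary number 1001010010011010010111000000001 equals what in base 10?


1001010010011010010111000000001 in decimal = 1246572033

1246572033


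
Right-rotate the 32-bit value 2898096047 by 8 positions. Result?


Rotate 0b10101100101111010110111110101111 right by 8 (32-bit) = 0b10101111101011001011110101101111 = 2947333487

2947333487


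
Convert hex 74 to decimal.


74 hex = 116 decimal

116


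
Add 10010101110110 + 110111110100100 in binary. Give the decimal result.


10010101110110 + 110111110100100 = 1001010100011010 = 38170

38170


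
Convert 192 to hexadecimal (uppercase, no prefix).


192 = C0 hex

C0


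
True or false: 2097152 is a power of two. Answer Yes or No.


0b1000000000000000000000. Only one bit set => Yes

Yes


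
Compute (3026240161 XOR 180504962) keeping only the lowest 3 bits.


Step 1: 3026240161 ^ 180504962 = 3198323491
Step 2: 3198323491 & 7 = 3

3


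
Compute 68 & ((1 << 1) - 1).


68 & 1 = 0

0


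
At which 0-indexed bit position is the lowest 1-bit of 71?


0b1000111. Lowest set bit at position 0

0


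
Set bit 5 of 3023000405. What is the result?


3023000405 | (1 << 5) = 3023000405 | 32 = 3023000437

3023000437


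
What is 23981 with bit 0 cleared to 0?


23981 & ~(1 << 0) = 23980

23980


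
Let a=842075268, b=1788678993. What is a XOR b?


842075268 ^ 1788678993 = 1487675349

1487675349


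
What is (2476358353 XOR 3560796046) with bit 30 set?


Step 1: 2476358353 ^ 3560796046 = 1202148703
Step 2: 1202148703 | (1 << 30) = 1202148703 | 1073741824 = 1202148703

1202148703


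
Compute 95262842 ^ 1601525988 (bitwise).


0b101101011011001100001111010 ^ 0b1011111011101010101100011100100 = 0b1011010110110001100000010011110 = 1524154526

1524154526


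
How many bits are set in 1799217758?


0b1101011001111011110001001011110 has 19 set bits

19


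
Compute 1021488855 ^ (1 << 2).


1021488855 ^ (1 << 2) = 1021488855 ^ 4 = 1021488851

1021488851


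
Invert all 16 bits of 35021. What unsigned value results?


35021 ^ 65535 = 30514

30514


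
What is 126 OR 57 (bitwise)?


0b1111110 | 0b111001 = 0b1111111 = 127

127


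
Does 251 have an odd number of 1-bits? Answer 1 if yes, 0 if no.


0b11111011 has 7 ones => parity 1

1


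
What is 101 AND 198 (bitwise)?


0b1100101 & 0b11000110 = 0b1000100 = 68

68


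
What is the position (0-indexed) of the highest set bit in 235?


0b11101011. Highest set bit at position 7

7


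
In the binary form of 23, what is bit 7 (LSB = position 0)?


0b10111, position 7 = 0

0


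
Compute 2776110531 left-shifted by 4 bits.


0b10100101011110000001010111000011 << 4 = 0b101001010111100000010101110000110000 = 44417768496

44417768496


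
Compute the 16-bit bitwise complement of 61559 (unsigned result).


~0b1111000001110111 = 0b111110001000 = 3976 (16-bit unsigned)

3976


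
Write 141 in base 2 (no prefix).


141 = 10001101 in binary

10001101


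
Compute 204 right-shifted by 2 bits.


0b11001100 >> 2 = 0b110011 = 51

51


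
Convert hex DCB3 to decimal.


DCB3 hex = 56499 decimal

56499


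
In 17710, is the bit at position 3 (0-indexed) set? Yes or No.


0b100010100101110, bit 3 = 1. Yes

Yes


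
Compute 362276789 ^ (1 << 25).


362276789 ^ (1 << 25) = 362276789 ^ 33554432 = 395831221

395831221


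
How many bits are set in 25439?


0b110001101011111 has 10 set bits

10


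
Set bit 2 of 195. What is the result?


195 | (1 << 2) = 195 | 4 = 199

199


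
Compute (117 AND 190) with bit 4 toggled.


Step 1: 117 & 190 = 52
Step 2: 52 ^ (1 << 4) = 52 ^ 16 = 36

36


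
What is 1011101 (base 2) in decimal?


1011101 in decimal = 93

93


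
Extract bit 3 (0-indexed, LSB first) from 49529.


0b1100000101111001, position 3 = 1

1


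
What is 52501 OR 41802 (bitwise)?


0b1100110100010101 | 0b1010001101001010 = 0b1110111101011111 = 61279

61279


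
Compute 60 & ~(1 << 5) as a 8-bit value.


60 & ~(1 << 5) = 28

28


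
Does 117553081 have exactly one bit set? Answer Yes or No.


0b111000000011011011110111001. Multiple bits set => No

No


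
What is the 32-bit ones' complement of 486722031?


486722031 ^ 4294967295 = 3808245264

3808245264


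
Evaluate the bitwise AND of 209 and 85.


0b11010001 & 0b1010101 = 0b1010001 = 81

81


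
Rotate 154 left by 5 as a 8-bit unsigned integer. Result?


Rotate 0b10011010 left by 5 (8-bit) = 0b1010011 = 83

83


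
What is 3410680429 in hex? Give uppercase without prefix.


3410680429 = CB4ADA6D hex

CB4ADA6D


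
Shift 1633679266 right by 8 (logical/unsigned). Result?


0b1100001010111111111011110100010 >> 8 = 0b11000010101111111110111 = 6381559

6381559


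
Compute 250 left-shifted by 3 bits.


0b11111010 << 3 = 0b11111010000 = 2000

2000


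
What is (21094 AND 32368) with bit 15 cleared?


Step 1: 21094 & 32368 = 21088
Step 2: 21088 & ~(1 << 15) = 21088

21088


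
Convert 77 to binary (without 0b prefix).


77 = 1001101 in binary

1001101


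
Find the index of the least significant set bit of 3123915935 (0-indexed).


0b10111010001100110010110010011111. Lowest set bit at position 0

0


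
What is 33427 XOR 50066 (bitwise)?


0b1000001010010011 ^ 0b1100001110010010 = 0b100000100000001 = 16641

16641


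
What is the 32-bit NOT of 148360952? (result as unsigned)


~0b1000110101111100111011111000 = 0b11110111001010000011000100000111 = 4146606343 (32-bit unsigned)

4146606343


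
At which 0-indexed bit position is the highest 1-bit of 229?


0b11100101. Highest set bit at position 7

7


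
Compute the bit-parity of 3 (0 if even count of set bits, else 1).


0b11 has 2 ones => parity 0

0


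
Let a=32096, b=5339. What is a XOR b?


32096 ^ 5339 = 27067

27067


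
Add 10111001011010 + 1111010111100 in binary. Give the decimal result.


10111001011010 + 1111010111100 = 100110100010110 = 19734

19734


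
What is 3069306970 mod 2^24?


3069306970 & 16777215 = 15853658

15853658


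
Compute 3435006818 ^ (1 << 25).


3435006818 ^ (1 << 25) = 3435006818 ^ 33554432 = 3468561250

3468561250


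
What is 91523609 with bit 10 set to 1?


91523609 | (1 << 10) = 91523609 | 1024 = 91524633

91524633


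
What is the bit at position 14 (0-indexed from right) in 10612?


0b10100101110100, position 14 = 0

0


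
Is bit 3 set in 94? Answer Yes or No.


0b1011110, bit 3 = 1. Yes

Yes


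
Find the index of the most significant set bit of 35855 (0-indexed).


0b1000110000001111. Highest set bit at position 15

15


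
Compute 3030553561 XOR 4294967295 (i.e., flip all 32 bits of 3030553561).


3030553561 ^ 4294967295 = 1264413734

1264413734


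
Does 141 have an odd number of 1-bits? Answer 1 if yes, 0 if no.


0b10001101 has 4 ones => parity 0

0


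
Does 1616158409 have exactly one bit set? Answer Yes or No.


0b1100000010101001001111011001001. Multiple bits set => No

No


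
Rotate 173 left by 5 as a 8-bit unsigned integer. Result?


Rotate 0b10101101 left by 5 (8-bit) = 0b10110101 = 181

181


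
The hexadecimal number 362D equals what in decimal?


362D hex = 13869 decimal

13869


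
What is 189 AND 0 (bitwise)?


0b10111101 & 0b0 = 0b0 = 0

0


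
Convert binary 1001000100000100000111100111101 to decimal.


1001000100000100000111100111101 in decimal = 1216483133

1216483133


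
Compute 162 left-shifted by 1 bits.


0b10100010 << 1 = 0b101000100 = 324

324


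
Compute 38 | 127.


0b100110 | 0b1111111 = 0b1111111 = 127

127


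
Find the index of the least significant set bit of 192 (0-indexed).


0b11000000. Lowest set bit at position 6

6


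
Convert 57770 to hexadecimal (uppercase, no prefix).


57770 = E1AA hex

E1AA


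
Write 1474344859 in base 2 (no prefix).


1474344859 = 1010111111000001011011110011011 in binary

1010111111000001011011110011011


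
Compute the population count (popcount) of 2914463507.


0b10101101101101110010111100010011 has 19 set bits

19


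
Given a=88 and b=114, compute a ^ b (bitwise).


88 ^ 114 = 42

42


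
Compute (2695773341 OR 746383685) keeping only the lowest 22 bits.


Step 1: 2695773341 | 746383685 = 2902392285
Step 2: 2902392285 & 4194303 = 4128221

4128221


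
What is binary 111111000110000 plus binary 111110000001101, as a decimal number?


111111000110000 + 111110000001101 = 1111101000111101 = 64061

64061


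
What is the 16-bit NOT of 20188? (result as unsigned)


~0b100111011011100 = 0b1011000100100011 = 45347 (16-bit unsigned)

45347


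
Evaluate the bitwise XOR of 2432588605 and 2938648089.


0b10010000111111100101101100111101 ^ 0b10101111001010000011011000011001 = 0b111111110101100110110100100100 = 1071017252

1071017252


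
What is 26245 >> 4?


0b110011010000101 >> 4 = 0b11001101000 = 1640

1640


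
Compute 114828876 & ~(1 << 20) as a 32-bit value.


114828876 & ~(1 << 20) = 113780300

113780300


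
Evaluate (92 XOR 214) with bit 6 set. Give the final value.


Step 1: 92 ^ 214 = 138
Step 2: 138 | (1 << 6) = 138 | 64 = 202

202
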